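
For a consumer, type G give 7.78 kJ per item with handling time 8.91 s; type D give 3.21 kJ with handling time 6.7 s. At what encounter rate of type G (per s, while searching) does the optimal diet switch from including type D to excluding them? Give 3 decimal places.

At the threshold, the rate on type G alone equals the profitability of type D: λ·7.78/(1 + λ·8.91) = 3.21/6.7 = 0.4791.
Rearranging, λ(7.78 − 0.4791×8.91) = 0.4791, so λ = 0.4791/3.511 = 0.1365 per s.

0.136 per s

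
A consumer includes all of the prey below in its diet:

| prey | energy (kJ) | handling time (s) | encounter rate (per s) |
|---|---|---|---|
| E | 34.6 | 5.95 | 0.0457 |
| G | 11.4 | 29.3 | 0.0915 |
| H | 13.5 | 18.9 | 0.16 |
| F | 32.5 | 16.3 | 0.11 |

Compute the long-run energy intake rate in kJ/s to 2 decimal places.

0.95 kJ/s

R = (0.0457×34.6 + 0.0915×11.4 + 0.16×13.5 + 0.11×32.5) / (1 + 0.0457×5.95 + 0.0915×29.3 + 0.16×18.9 + 0.11×16.3) = 8.359/8.77 = 0.9532 kJ/s.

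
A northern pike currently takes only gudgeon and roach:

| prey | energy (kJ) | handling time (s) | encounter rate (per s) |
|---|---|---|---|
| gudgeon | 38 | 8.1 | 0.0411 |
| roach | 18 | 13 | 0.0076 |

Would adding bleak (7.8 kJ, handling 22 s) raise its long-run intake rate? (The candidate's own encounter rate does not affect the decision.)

Current rate: (0.0411×38 + 0.0076×18)/(1 + 0.0411×8.1 + 0.0076×13) = 1.186 kJ/s.
Profitability of bleak: 7.8/22 = 0.3545 kJ/s.
Since 0.3545 < R, time spent handling bleak is better spent searching.

No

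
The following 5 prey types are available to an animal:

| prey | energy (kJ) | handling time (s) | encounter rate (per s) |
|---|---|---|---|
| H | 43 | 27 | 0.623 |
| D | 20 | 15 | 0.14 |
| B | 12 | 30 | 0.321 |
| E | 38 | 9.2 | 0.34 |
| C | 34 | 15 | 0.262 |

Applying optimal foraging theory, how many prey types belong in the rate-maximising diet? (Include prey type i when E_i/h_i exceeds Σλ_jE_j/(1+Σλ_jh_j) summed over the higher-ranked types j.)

1

Rank by E/h (kJ/s): E 4.13, C 2.27, H 1.59, D 1.33, B 0.4. Include each in turn until the next type's E/h falls below the running intake rate.
Rate on top 1: 3.13. C: 2.27 < 3.13 → exclude; stop.
Optimal diet: E — 1 of 5 types.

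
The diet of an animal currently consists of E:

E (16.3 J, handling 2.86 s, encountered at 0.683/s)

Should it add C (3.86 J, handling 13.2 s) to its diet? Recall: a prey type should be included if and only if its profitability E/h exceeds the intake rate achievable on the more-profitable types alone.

No

On E alone, R = ΣλE/(1+Σλh) = 11.13/2.953 = 3.77 J/s.
C: E/h = 3.86/13.2 = 0.2924 J/s.
0.2924 < 3.77, so adding C would lower the average — exclude it.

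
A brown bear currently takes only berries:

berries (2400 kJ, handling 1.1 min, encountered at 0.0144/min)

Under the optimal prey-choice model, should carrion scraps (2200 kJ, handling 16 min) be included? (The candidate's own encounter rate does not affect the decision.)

Yes

On berries alone, R = ΣλE/(1+Σλh) = 34.56/1.016 = 34.02 kJ/min.
carrion scraps: E/h = 2200/16 = 137.5 kJ/min.
137.5 > 34.02, so adding carrion scraps raises the average — include it.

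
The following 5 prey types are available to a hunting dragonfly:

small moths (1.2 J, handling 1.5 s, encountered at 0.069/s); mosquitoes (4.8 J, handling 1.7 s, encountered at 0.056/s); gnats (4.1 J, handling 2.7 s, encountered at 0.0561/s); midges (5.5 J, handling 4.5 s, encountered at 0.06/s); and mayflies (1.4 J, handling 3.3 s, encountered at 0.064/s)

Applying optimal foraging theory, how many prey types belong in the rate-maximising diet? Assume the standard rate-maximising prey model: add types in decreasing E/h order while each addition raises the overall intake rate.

4

E/h in descending order: mosquitoes 2.82, gnats 1.52, midges 1.22, small moths 0.8, mayflies 0.424 J/s. The optimal diet is the largest prefix of this list for which every included type satisfies E_i/h_i > R on the types above it.
Rate on top 1: 0.2454. gnats: 1.52 > 0.2454 → include.
Rate on top 2: 0.4001. midges: 1.22 > 0.4001 → include.
Rate on top 3: 0.5465. small moths: 0.8 > 0.5465 → include.
Rate on top 4: 0.5627. mayflies: 0.424 < 0.5627 → exclude; stop.
Optimal diet: mosquitoes, gnats, midges, small moths — 4 of 5 types.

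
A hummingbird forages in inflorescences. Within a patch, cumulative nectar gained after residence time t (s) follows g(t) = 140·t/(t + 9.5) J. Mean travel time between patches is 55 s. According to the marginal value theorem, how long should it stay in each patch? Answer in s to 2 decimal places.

Maximise g(t)/(T+t): set derivative to zero → g'(t)(T+t) = g(t).
g'(t) = 140·9.5/(t + 9.5)². Setting 140·9.5/(t+9.5)² = 140t/[(t+9.5)(55+t)] gives 9.5(55+t) = t(t+9.5), so t² = 9.5×55 = 522.5.
t* = √522.5 = 22.86 s.

22.86 s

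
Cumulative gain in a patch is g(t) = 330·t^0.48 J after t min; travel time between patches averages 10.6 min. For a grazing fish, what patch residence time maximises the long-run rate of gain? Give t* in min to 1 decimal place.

9.8 min

Optimal t* satisfies g'(t*) = g(t*)/(T + t*).
g'(t) = 0.48·330·t^-0.52. Setting 0.48·330·t^-0.52 = 330·t^0.48/(10.6+t) gives 0.48(10.6+t) = t, so 0.52·t = 0.48×10.6.
t* = 0.48×10.6/0.52 = 9.785 min.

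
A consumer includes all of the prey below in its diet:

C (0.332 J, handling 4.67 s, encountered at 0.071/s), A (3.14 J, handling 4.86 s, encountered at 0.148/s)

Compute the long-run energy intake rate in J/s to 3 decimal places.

Energy encountered per unit search time: 0.071×0.332 + 0.148×3.14 = 0.4883 J/s.
Handling time per unit search time: 0.071×4.67 + 0.148×4.86 = 1.051.
Rate = 0.4883/(1 + 1.051) = 0.2381 J/s.

0.238 J/s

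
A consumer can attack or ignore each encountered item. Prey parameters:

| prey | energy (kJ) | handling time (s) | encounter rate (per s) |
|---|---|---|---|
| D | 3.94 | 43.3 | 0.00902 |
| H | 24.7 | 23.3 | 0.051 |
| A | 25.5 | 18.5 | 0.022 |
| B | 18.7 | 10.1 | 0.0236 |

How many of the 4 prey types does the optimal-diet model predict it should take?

E/h in descending order: B 1.85, A 1.38, H 1.06, D 0.091 kJ/s. The optimal diet is the largest prefix of this list for which every included type satisfies E_i/h_i > R on the types above it.
Rate on top 1: 0.3564. A: 1.38 > 0.3564 → include.
Rate on top 2: 0.6092. H: 1.06 > 0.6092 → include.
Rate on top 3: 0.7983. D: 0.091 < 0.7983 → exclude; stop.
Optimal diet: B, A, H — 3 of 4 types.

3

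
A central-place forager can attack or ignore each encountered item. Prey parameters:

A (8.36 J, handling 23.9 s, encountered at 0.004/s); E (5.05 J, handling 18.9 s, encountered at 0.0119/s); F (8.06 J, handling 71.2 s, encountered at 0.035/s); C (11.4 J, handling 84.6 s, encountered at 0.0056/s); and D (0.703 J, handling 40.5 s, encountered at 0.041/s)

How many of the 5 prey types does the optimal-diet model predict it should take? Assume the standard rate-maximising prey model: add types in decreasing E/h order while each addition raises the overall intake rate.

Rank by E/h (J/s): A 0.35, E 0.267, C 0.135, F 0.113, D 0.0174. Include each in turn until the next type's E/h falls below the running intake rate.
Rate on top 1: 0.03052. E: 0.267 > 0.03052 → include.
Rate on top 2: 0.07083. C: 0.135 > 0.07083 → include.
Rate on top 3: 0.08771. F: 0.113 > 0.08771 → include.
Rate on top 4: 0.1025. D: 0.0174 < 0.1025 → exclude; stop.
Optimal diet: A, E, C, F — 4 of 5 types.

4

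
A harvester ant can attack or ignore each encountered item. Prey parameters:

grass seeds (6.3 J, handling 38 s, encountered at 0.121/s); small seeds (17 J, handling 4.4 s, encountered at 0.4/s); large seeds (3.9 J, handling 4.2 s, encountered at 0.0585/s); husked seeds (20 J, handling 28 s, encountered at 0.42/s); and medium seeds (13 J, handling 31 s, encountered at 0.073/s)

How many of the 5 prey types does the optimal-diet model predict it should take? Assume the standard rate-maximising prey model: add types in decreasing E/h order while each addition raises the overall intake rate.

1

Profitabilities (E/h, J/s): small seeds 3.86, large seeds 0.929, husked seeds 0.714, medium seeds 0.419, grass seeds 0.166. Add prey in this order while the next type's profitability exceeds the intake rate on those already taken.
Rate on top 1: 2.464. large seeds: 0.929 < 2.464 → exclude; stop.
Optimal diet: small seeds — 1 of 5 types.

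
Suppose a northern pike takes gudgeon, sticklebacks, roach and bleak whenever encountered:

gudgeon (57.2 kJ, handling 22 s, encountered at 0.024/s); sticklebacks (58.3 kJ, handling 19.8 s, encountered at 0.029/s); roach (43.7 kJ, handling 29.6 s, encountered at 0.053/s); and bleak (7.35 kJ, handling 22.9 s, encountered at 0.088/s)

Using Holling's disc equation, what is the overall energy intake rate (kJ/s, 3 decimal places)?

1.060 kJ/s

R = (0.024×57.2 + 0.029×58.3 + 0.053×43.7 + 0.088×7.35) / (1 + 0.024×22 + 0.029×19.8 + 0.053×29.6 + 0.088×22.9) = 6.026/5.686 = 1.06 kJ/s.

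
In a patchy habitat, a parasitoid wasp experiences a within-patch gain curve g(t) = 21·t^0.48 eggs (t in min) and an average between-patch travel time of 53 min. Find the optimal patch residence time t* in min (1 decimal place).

48.9 min

Optimal t* satisfies g'(t*) = g(t*)/(T + t*).
g'(t) = 0.48·21·t^-0.52. Setting 0.48·21·t^-0.52 = 21·t^0.48/(53+t) gives 0.48(53+t) = t, so 0.52·t = 0.48×53.
t* = 0.48×53/0.52 = 48.92 min.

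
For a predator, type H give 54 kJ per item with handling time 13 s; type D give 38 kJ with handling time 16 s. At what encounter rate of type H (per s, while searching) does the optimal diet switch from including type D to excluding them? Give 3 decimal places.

At the threshold, the rate on type H alone equals the profitability of type D: λ·54/(1 + λ·13) = 38/16 = 2.375.
Rearranging, λ(54 − 2.375×13) = 2.375, so λ = 2.375/23.12 = 0.1027 per s.

0.103 per s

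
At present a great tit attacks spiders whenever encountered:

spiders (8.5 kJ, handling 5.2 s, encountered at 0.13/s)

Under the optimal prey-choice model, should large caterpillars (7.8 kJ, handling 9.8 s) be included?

On spiders alone, R = ΣλE/(1+Σλh) = 1.105/1.676 = 0.6593 kJ/s.
Profitability of large caterpillars: 7.8/9.8 = 0.7959 kJ/s.
0.7959 > 0.6593, so adding large caterpillars raises the average — include it.

Yes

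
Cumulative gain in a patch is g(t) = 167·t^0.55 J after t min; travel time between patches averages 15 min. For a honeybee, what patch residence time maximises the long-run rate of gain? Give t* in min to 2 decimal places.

Maximise g(t)/(T+t): set derivative to zero → g'(t)(T+t) = g(t).
g'(t) = 0.55·167·t^-0.45. Setting 0.55·167·t^-0.45 = 167·t^0.55/(15+t) gives 0.55(15+t) = t, so 0.45·t = 0.55×15.
t* = 0.55×15/0.45 = 18.33 min.

18.33 min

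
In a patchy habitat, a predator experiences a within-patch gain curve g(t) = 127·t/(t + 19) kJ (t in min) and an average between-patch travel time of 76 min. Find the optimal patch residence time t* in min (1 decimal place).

Maximise g(t)/(T+t): set derivative to zero → g'(t)(T+t) = g(t).
g'(t) = 127·19/(t + 19)². Setting 127·19/(t+19)² = 127t/[(t+19)(76+t)] gives 19(76+t) = t(t+19), so t² = 19×76 = 1444.
t* = √1444 = 38 min.

38.0 min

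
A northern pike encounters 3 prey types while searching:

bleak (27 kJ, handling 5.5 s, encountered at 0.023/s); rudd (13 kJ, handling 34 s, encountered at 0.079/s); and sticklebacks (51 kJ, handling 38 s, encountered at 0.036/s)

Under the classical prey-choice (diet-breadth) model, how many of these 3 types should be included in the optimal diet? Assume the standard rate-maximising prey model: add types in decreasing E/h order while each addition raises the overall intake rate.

E/h in descending order: bleak 4.91, sticklebacks 1.34, rudd 0.382 kJ/s. The optimal diet is the largest prefix of this list for which every included type satisfies E_i/h_i > R on the types above it.
Rate on top 1: 0.5513. sticklebacks: 1.34 > 0.5513 → include.
Rate on top 2: 0.985. rudd: 0.382 < 0.985 → exclude; stop.
Optimal diet: bleak, sticklebacks — 2 of 3 types.

2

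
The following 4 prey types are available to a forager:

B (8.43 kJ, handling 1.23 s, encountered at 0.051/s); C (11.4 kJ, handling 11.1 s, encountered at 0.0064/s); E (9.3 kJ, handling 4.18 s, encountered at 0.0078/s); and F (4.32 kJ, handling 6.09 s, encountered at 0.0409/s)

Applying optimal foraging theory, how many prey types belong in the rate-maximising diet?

4

E/h in descending order: B 6.85, E 2.22, C 1.03, F 0.709 kJ/s. The optimal diet is the largest prefix of this list for which every included type satisfies E_i/h_i > R on the types above it.
Rate on top 1: 0.4046. E: 2.22 > 0.4046 → include.
Rate on top 2: 0.4587. C: 1.03 > 0.4587 → include.
Rate on top 3: 0.4933. F: 0.709 > 0.4933 → include.
Optimal diet: B, E, C, F — 4 of 4 types.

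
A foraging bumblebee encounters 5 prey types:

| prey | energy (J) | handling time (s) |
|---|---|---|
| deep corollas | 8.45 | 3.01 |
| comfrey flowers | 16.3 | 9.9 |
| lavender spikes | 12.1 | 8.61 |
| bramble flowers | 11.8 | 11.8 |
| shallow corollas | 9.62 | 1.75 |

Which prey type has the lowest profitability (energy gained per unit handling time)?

bramble flowers

Profitability E/h (J/s): deep corollas = 8.45/3.01 = 2.81, comfrey flowers = 16.3/9.9 = 1.65, lavender spikes = 12.1/8.61 = 1.41, bramble flowers = 11.8/11.8 = 1, shallow corollas = 9.62/1.75 = 5.5.
Ranked: shallow corollas > deep corollas > comfrey flowers > lavender spikes > bramble flowers.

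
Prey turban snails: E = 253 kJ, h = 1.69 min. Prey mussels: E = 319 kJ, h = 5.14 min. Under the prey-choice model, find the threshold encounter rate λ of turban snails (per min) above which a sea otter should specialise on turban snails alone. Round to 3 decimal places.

0.419 per min

The zero-one rule: include mussels iff E₂/h₂ > λE₁/(1+λh₁). Equality gives the switch point.
λE₁h₂ = E₂ + λE₂h₁ ⇒ λ = E₂/(E₁h₂ − E₂h₁) = 319/(1300 − 539.1) = 0.419 per min.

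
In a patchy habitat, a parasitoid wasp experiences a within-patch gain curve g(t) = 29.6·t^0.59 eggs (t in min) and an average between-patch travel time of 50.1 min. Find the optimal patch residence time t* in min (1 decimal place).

72.1 min

Maximise g(t)/(T+t): set derivative to zero → g'(t)(T+t) = g(t).
g'(t) = 0.59·29.6·t^-0.41. Setting 0.59·29.6·t^-0.41 = 29.6·t^0.59/(50.1+t) gives 0.59(50.1+t) = t, so 0.41·t = 0.59×50.1.
t* = 0.59×50.1/0.41 = 72.1 min.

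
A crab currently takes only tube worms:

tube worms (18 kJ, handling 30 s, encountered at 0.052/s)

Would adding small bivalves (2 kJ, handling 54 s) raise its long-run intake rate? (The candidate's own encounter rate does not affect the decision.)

Intake rate on the current diet: R = (0.052×18) / (1 + 0.052×30) = 0.936/2.56 = 0.3656 kJ/s.
Profitability of small bivalves: 2/54 = 0.03704 kJ/s.
0.03704 < 0.3656, so adding small bivalves would lower the average — exclude it.

No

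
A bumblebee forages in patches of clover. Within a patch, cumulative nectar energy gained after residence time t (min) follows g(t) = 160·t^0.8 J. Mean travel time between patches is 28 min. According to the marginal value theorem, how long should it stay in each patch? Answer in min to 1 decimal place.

Maximise g(t)/(T+t): set derivative to zero → g'(t)(T+t) = g(t).
g'(t) = 0.8·160·t^-0.2. Setting 0.8·160·t^-0.2 = 160·t^0.8/(28+t) gives 0.8(28+t) = t, so 0.20·t = 0.8×28.
t* = 0.8×28/0.20 = 112 min.

112.0 min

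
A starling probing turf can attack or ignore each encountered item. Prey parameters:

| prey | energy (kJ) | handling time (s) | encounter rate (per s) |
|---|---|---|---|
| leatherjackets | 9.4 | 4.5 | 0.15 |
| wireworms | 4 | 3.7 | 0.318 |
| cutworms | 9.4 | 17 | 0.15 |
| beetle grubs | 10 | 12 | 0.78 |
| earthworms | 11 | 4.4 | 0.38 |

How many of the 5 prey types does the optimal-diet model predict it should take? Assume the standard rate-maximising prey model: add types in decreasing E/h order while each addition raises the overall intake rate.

E/h in descending order: earthworms 2.5, leatherjackets 2.09, wireworms 1.08, beetle grubs 0.833, cutworms 0.553 kJ/s. The optimal diet is the largest prefix of this list for which every included type satisfies E_i/h_i > R on the types above it.
Rate on top 1: 1.564. leatherjackets: 2.09 > 1.564 → include.
Rate on top 2: 1.67. wireworms: 1.08 < 1.67 → exclude; stop.
Optimal diet: earthworms, leatherjackets — 2 of 5 types.

2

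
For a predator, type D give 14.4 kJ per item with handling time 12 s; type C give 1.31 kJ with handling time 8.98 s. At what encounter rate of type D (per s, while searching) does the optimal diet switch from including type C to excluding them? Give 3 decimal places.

0.012 per s

The zero-one rule: include type C iff E₂/h₂ > λE₁/(1+λh₁). Equality gives the switch point.
λE₁h₂ = E₂ + λE₂h₁ ⇒ λ = E₂/(E₁h₂ − E₂h₁) = 1.31/(129.3 − 15.72) = 0.01153 per s.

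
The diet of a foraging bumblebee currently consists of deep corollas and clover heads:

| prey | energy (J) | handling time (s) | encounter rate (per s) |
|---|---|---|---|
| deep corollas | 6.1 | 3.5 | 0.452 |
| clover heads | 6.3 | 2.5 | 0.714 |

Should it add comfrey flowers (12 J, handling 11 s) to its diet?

No

Current rate: (0.452×6.1 + 0.714×6.3)/(1 + 0.452×3.5 + 0.714×2.5) = 1.661 J/s.
comfrey flowers: E/h = 12/11 = 1.091 J/s.
Since 1.091 < R, time spent handling comfrey flowers is better spent searching.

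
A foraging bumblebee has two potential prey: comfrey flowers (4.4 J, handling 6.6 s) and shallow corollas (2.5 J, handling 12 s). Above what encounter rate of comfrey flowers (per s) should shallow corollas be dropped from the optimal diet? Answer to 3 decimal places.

At the threshold, the rate on comfrey flowers alone equals the profitability of shallow corollas: λ·4.4/(1 + λ·6.6) = 2.5/12 = 0.2083.
Rearranging, λ(4.4 − 0.2083×6.6) = 0.2083, so λ = 0.2083/3.025 = 0.06887 per s.

0.069 per s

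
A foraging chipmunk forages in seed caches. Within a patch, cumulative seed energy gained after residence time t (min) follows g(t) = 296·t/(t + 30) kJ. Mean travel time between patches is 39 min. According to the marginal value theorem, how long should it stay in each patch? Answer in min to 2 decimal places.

34.21 min

By the marginal value theorem, leave when the instantaneous gain rate g'(t) equals the habitat-wide average g(t)/(T + t).
g'(t) = 296·30/(t + 30)². Setting 296·30/(t+30)² = 296t/[(t+30)(39+t)] gives 30(39+t) = t(t+30), so t² = 30×39 = 1170.
t* = √1170 = 34.21 min.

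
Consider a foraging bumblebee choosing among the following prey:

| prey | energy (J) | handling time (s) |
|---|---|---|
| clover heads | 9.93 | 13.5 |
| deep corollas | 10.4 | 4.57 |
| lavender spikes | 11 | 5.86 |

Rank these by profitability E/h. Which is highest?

In descending order of E/h:
deep corollas: 10.4/4.57 = 2.28 J/s
lavender spikes: 11/5.86 = 1.88 J/s
clover heads: 9.93/13.5 = 0.736 J/s

deep corollas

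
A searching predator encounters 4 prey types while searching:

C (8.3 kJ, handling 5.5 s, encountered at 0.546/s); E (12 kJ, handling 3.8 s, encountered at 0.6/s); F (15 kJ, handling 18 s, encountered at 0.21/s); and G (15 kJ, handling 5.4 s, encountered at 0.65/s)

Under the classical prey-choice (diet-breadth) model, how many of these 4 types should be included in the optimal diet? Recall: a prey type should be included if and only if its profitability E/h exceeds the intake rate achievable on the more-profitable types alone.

2

E/h in descending order: E 3.16, G 2.78, C 1.51, F 0.833 kJ/s. The optimal diet is the largest prefix of this list for which every included type satisfies E_i/h_i > R on the types above it.
Rate on top 1: 2.195. G: 2.78 > 2.195 → include.
Rate on top 2: 2.496. C: 1.51 < 2.496 → exclude; stop.
Optimal diet: E, G — 2 of 4 types.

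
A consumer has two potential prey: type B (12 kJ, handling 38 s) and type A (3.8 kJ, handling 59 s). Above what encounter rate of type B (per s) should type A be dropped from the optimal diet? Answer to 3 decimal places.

Drop type A once their profitability E₂/h₂ falls below the rate achievable on type B alone: E₂/h₂ = λE₁/(1 + λh₁).
Solve for λ: λE₁h₂ = E₂(1 + λh₁) → λ(E₁h₂ − E₂h₁) = E₂ → λ = E₂/(E₁h₂ − E₂h₁).
λ = 3.8/(12×59 − 3.8×38) = 3.8/563.6 = 0.006742 per s.

0.007 per s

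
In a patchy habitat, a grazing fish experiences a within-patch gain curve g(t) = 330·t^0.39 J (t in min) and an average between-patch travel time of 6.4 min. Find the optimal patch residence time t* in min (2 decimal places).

Maximise g(t)/(T+t): set derivative to zero → g'(t)(T+t) = g(t).
g'(t) = 0.39·330·t^-0.61. Setting 0.39·330·t^-0.61 = 330·t^0.39/(6.4+t) gives 0.39(6.4+t) = t, so 0.61·t = 0.39×6.4.
t* = 0.39×6.4/0.61 = 4.092 min.

4.09 min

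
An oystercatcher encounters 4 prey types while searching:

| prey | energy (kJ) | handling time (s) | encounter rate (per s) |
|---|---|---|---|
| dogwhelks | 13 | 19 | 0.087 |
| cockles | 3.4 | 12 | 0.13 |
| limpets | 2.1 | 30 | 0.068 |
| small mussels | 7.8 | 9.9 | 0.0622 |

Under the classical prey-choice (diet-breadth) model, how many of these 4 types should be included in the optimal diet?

Rank by E/h (kJ/s): small mussels 0.788, dogwhelks 0.684, cockles 0.283, limpets 0.07. Include each in turn until the next type's E/h falls below the running intake rate.
Rate on top 1: 0.3003. dogwhelks: 0.684 > 0.3003 → include.
Rate on top 2: 0.4944. cockles: 0.283 < 0.4944 → exclude; stop.
Optimal diet: small mussels, dogwhelks — 2 of 4 types.

2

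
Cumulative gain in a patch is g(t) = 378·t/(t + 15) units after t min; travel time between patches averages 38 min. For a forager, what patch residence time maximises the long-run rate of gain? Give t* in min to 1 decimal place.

23.9 min

By the marginal value theorem, leave when the instantaneous gain rate g'(t) equals the habitat-wide average g(t)/(T + t).
g'(t) = 378·15/(t + 15)². Setting 378·15/(t+15)² = 378t/[(t+15)(38+t)] gives 15(38+t) = t(t+15), so t² = 15×38 = 570.
t* = √570 = 23.87 min.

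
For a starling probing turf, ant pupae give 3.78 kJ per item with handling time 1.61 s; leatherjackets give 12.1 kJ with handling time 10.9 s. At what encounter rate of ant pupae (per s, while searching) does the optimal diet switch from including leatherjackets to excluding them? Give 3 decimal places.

At the threshold, the rate on ant pupae alone equals the profitability of leatherjackets: λ·3.78/(1 + λ·1.61) = 12.1/10.9 = 1.11.
Rearranging, λ(3.78 − 1.11×1.61) = 1.11, so λ = 1.11/1.993 = 0.5571 per s.

0.557 per s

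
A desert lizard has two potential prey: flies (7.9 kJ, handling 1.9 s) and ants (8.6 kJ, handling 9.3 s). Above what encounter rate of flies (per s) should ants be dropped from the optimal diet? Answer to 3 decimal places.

0.151 per s

The zero-one rule: include ants iff E₂/h₂ > λE₁/(1+λh₁). Equality gives the switch point.
λE₁h₂ = E₂ + λE₂h₁ ⇒ λ = E₂/(E₁h₂ − E₂h₁) = 8.6/(73.47 − 16.34) = 0.1505 per s.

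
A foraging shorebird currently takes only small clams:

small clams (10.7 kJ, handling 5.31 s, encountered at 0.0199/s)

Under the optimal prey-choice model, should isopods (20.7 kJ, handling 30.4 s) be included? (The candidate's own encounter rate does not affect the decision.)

Yes

Intake rate on the current diet: R = (0.0199×10.7) / (1 + 0.0199×5.31) = 0.2129/1.106 = 0.1926 kJ/s.
isopods: E/h = 20.7/30.4 = 0.6809 kJ/s.
Since 0.6809 > R, including isopods increases the long-run rate.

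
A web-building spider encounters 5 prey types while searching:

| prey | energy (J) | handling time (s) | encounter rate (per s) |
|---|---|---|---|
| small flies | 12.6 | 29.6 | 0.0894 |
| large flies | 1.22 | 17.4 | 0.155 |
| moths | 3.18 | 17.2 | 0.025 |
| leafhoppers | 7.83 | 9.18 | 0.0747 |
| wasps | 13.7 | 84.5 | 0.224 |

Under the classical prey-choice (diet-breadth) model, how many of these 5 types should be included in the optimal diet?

2

E/h in descending order: leafhoppers 0.853, small flies 0.426, moths 0.185, wasps 0.162, large flies 0.0701 J/s. The optimal diet is the largest prefix of this list for which every included type satisfies E_i/h_i > R on the types above it.
Rate on top 1: 0.347. small flies: 0.426 > 0.347 → include.
Rate on top 2: 0.395. moths: 0.185 < 0.395 → exclude; stop.
Optimal diet: leafhoppers, small flies — 2 of 5 types.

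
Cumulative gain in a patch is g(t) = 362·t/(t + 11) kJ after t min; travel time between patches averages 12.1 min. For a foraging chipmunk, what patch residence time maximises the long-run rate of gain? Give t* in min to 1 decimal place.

Optimal t* satisfies g'(t*) = g(t*)/(T + t*).
g'(t) = 362·11/(t + 11)². Setting 362·11/(t+11)² = 362t/[(t+11)(12.1+t)] gives 11(12.1+t) = t(t+11), so t² = 11×12.1 = 133.1.
t* = √133.1 = 11.54 min.

11.5 min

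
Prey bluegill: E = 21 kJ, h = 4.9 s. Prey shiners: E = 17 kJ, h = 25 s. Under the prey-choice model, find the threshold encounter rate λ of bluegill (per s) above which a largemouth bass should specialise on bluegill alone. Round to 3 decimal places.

0.038 per s

The zero-one rule: include shiners iff E₂/h₂ > λE₁/(1+λh₁). Equality gives the switch point.
λE₁h₂ = E₂ + λE₂h₁ ⇒ λ = E₂/(E₁h₂ − E₂h₁) = 17/(525 − 83.3) = 0.03849 per s.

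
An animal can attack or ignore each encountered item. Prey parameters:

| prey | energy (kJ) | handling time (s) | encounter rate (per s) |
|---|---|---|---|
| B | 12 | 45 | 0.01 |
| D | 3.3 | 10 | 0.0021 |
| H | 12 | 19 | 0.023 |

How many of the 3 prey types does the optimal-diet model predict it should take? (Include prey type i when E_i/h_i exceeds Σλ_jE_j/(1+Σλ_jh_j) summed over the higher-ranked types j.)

3

E/h in descending order: H 0.632, D 0.33, B 0.267 kJ/s. The optimal diet is the largest prefix of this list for which every included type satisfies E_i/h_i > R on the types above it.
Rate on top 1: 0.1921. D: 0.33 > 0.1921 → include.
Rate on top 2: 0.1941. B: 0.267 > 0.1941 → include.
Optimal diet: H, D, B — 3 of 3 types.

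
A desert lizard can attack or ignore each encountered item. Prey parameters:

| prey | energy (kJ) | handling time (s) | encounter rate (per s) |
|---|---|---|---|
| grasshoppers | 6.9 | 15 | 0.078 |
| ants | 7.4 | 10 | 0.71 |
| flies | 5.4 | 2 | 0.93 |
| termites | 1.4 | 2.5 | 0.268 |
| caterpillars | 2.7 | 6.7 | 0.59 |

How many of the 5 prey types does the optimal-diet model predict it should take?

E/h in descending order: flies 2.7, ants 0.74, termites 0.56, grasshoppers 0.46, caterpillars 0.403 kJ/s. The optimal diet is the largest prefix of this list for which every included type satisfies E_i/h_i > R on the types above it.
Rate on top 1: 1.756. ants: 0.74 < 1.756 → exclude; stop.
Optimal diet: flies — 1 of 5 types.

1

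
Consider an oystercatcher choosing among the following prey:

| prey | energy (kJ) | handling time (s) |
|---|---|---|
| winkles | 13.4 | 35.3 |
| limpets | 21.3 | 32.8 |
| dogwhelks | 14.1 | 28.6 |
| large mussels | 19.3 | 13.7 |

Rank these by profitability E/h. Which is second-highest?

Profitability E/h (kJ/s): winkles = 13.4/35.3 = 0.38, limpets = 21.3/32.8 = 0.649, dogwhelks = 14.1/28.6 = 0.493, large mussels = 19.3/13.7 = 1.41.
Ranked: large mussels > limpets > dogwhelks > winkles.

limpets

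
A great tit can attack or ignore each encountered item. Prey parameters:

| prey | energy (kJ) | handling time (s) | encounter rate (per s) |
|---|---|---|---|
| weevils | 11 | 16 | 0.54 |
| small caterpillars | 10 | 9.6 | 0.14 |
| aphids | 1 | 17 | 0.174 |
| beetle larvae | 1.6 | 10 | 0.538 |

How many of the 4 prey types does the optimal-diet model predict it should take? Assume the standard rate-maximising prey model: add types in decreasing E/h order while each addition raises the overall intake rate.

E/h in descending order: small caterpillars 1.04, weevils 0.688, beetle larvae 0.16, aphids 0.0588 kJ/s. The optimal diet is the largest prefix of this list for which every included type satisfies E_i/h_i > R on the types above it.
Rate on top 1: 0.5973. weevils: 0.688 > 0.5973 → include.
Rate on top 2: 0.6682. beetle larvae: 0.16 < 0.6682 → exclude; stop.
Optimal diet: small caterpillars, weevils — 2 of 4 types.

2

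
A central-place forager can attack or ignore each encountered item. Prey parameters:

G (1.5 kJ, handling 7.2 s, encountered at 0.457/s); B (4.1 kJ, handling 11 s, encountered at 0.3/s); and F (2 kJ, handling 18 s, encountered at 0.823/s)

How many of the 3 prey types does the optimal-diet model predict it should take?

Rank by E/h (kJ/s): B 0.373, G 0.208, F 0.111. Include each in turn until the next type's E/h falls below the running intake rate.
Rate on top 1: 0.286. G: 0.208 < 0.286 → exclude; stop.
Optimal diet: B — 1 of 3 types.

1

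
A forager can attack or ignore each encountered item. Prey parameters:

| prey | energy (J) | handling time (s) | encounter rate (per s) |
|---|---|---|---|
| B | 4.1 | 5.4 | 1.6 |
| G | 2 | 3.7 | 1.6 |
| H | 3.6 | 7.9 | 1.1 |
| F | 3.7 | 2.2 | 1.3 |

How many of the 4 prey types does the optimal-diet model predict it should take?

1

Profitabilities (E/h, J/s): F 1.68, B 0.759, G 0.541, H 0.456. Add prey in this order while the next type's profitability exceeds the intake rate on those already taken.
Rate on top 1: 1.246. B: 0.759 < 1.246 → exclude; stop.
Optimal diet: F — 1 of 4 types.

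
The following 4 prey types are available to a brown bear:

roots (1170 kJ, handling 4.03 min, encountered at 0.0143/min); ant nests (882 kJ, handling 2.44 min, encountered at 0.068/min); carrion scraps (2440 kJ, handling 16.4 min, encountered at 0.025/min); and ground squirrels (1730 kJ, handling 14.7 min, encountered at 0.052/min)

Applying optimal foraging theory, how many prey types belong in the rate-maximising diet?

4

E/h in descending order: ant nests 361, roots 290, carrion scraps 149, ground squirrels 118 kJ/min. The optimal diet is the largest prefix of this list for which every included type satisfies E_i/h_i > R on the types above it.
Rate on top 1: 51.44. roots: 290 > 51.44 → include.
Rate on top 2: 62.69. carrion scraps: 149 > 62.69 → include.
Rate on top 3: 84.3. ground squirrels: 118 > 84.3 → include.
Optimal diet: ant nests, roots, carrion scraps, ground squirrels — 4 of 4 types.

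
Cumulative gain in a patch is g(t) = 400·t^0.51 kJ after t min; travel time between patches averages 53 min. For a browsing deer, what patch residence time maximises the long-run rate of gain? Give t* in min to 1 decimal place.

Maximise g(t)/(T+t): set derivative to zero → g'(t)(T+t) = g(t).
g'(t) = 0.51·400·t^-0.49. Setting 0.51·400·t^-0.49 = 400·t^0.51/(53+t) gives 0.51(53+t) = t, so 0.49·t = 0.51×53.
t* = 0.51×53/0.49 = 55.16 min.

55.2 min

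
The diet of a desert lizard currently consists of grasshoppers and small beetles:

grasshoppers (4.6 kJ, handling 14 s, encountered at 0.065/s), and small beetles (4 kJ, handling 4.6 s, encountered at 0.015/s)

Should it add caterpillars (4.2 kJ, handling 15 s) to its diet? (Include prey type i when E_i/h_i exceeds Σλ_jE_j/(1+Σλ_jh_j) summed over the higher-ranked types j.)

Yes

Intake rate on the current diet: R = (0.065×4.6 + 0.015×4) / (1 + 0.065×14 + 0.015×4.6) = 0.359/1.979 = 0.1814 kJ/s.
caterpillars: E/h = 4.2/15 = 0.28 kJ/s.
0.28 > 0.1814, so adding caterpillars raises the average — include it.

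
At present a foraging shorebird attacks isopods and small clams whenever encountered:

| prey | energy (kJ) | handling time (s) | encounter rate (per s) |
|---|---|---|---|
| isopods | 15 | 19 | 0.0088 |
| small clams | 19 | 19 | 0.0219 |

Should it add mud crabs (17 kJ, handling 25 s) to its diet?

Intake rate on the current diet: R = (0.0088×15 + 0.0219×19) / (1 + 0.0088×19 + 0.0219×19) = 0.5481/1.583 = 0.3462 kJ/s.
mud crabs: E/h = 17/25 = 0.68 kJ/s.
0.68 > 0.3462, so adding mud crabs raises the average — include it.

Yes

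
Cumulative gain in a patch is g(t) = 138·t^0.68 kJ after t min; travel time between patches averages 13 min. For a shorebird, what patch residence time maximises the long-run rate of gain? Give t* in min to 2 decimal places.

By the marginal value theorem, leave when the instantaneous gain rate g'(t) equals the habitat-wide average g(t)/(T + t).
g'(t) = 0.68·138·t^-0.32. Setting 0.68·138·t^-0.32 = 138·t^0.68/(13+t) gives 0.68(13+t) = t, so 0.32·t = 0.68×13.
t* = 0.68×13/0.32 = 27.63 min.

27.63 min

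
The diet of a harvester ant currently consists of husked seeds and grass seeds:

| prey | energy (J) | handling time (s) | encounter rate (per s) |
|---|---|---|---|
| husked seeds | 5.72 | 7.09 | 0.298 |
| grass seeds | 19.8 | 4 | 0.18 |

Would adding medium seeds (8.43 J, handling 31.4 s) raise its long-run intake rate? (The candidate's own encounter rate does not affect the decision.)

Intake rate on the current diet: R = (0.298×5.72 + 0.18×19.8) / (1 + 0.298×7.09 + 0.18×4) = 5.269/3.833 = 1.375 J/s.
Profitability of medium seeds: 8.43/31.4 = 0.2685 J/s.
0.2685 < 1.375, so adding medium seeds would lower the average — exclude it.

No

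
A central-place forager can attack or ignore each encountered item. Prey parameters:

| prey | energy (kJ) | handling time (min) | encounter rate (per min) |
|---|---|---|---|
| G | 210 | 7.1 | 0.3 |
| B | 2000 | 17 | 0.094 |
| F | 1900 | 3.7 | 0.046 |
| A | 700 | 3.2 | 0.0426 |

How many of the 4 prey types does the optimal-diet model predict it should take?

E/h in descending order: F 514, A 219, B 118, G 29.6 kJ/min. The optimal diet is the largest prefix of this list for which every included type satisfies E_i/h_i > R on the types above it.
Rate on top 1: 74.69. A: 219 > 74.69 → include.
Rate on top 2: 89.72. B: 118 > 89.72 → include.
Rate on top 3: 105.1. G: 29.6 < 105.1 → exclude; stop.
Optimal diet: F, A, B — 3 of 4 types.

3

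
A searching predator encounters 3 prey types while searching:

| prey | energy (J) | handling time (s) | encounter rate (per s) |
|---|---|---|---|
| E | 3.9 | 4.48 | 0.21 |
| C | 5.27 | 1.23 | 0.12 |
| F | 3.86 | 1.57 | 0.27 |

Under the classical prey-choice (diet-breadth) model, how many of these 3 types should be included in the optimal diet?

2

Profitabilities (E/h, J/s): C 4.28, F 2.46, E 0.871. Add prey in this order while the next type's profitability exceeds the intake rate on those already taken.
Rate on top 1: 0.5511. F: 2.46 > 0.5511 → include.
Rate on top 2: 1.066. E: 0.871 < 1.066 → exclude; stop.
Optimal diet: C, F — 2 of 3 types.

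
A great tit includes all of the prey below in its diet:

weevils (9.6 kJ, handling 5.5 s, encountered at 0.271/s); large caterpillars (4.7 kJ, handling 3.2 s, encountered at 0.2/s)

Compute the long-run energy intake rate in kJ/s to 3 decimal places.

1.131 kJ/s

R = Σλ_iE_i / (1 + Σλ_ih_i)
Numerator: 0.271×9.6 + 0.2×4.7 = 3.542
Denominator: 1 + 0.271×5.5 + 0.2×3.2 = 3.131
R = 3.542/3.131 = 1.131 kJ/s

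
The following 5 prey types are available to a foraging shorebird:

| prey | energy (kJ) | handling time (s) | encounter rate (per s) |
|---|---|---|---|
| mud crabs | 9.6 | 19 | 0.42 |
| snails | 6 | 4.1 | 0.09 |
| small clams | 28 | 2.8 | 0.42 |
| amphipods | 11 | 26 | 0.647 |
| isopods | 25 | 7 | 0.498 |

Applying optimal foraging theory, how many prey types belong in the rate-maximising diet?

Rank by E/h (kJ/s): small clams 10, isopods 3.57, snails 1.46, mud crabs 0.505, amphipods 0.423. Include each in turn until the next type's E/h falls below the running intake rate.
Rate on top 1: 5.404. isopods: 3.57 < 5.404 → exclude; stop.
Optimal diet: small clams — 1 of 5 types.

1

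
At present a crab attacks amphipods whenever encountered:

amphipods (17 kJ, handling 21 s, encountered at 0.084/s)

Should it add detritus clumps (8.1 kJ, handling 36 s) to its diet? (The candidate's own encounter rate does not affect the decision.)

No

Intake rate on the current diet: R = (0.084×17) / (1 + 0.084×21) = 1.428/2.764 = 0.5166 kJ/s.
Profitability of detritus clumps: 8.1/36 = 0.225 kJ/s.
Since 0.225 < R, time spent handling detritus clumps is better spent searching.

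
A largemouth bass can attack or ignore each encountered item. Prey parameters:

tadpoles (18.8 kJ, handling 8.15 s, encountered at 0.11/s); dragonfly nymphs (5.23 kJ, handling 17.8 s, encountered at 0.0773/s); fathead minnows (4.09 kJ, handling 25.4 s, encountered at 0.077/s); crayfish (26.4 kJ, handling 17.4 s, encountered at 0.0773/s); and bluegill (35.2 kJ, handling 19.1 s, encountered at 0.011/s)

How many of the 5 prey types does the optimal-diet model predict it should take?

3

E/h in descending order: tadpoles 2.31, bluegill 1.84, crayfish 1.52, dragonfly nymphs 0.294, fathead minnows 0.161 kJ/s. The optimal diet is the largest prefix of this list for which every included type satisfies E_i/h_i > R on the types above it.
Rate on top 1: 1.09. bluegill: 1.84 > 1.09 → include.
Rate on top 2: 1.165. crayfish: 1.52 > 1.165 → include.
Rate on top 3: 1.303. dragonfly nymphs: 0.294 < 1.303 → exclude; stop.
Optimal diet: tadpoles, bluegill, crayfish — 3 of 5 types.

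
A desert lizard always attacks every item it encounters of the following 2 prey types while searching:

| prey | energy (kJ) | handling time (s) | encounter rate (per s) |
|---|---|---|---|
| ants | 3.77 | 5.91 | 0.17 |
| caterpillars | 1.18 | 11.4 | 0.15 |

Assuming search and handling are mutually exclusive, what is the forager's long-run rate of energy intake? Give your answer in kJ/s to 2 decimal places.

Energy encountered per unit search time: 0.17×3.77 + 0.15×1.18 = 0.8179 kJ/s.
Handling time per unit search time: 0.17×5.91 + 0.15×11.4 = 2.715.
Rate = 0.8179/(1 + 2.715) = 0.2202 kJ/s.

0.22 kJ/s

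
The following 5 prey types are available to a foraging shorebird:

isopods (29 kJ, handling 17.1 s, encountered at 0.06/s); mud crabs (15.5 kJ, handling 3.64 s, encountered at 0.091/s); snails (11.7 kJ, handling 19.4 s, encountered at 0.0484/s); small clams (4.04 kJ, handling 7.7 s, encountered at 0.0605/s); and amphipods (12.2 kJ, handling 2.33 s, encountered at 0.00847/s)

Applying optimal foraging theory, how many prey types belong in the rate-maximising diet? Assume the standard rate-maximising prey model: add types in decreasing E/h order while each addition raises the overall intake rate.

Rank by E/h (kJ/s): amphipods 5.24, mud crabs 4.26, isopods 1.7, snails 0.603, small clams 0.525. Include each in turn until the next type's E/h falls below the running intake rate.
Rate on top 1: 0.1013. mud crabs: 4.26 > 0.1013 → include.
Rate on top 2: 1.121. isopods: 1.7 > 1.121 → include.
Rate on top 3: 1.369. snails: 0.603 < 1.369 → exclude; stop.
Optimal diet: amphipods, mud crabs, isopods — 3 of 5 types.

3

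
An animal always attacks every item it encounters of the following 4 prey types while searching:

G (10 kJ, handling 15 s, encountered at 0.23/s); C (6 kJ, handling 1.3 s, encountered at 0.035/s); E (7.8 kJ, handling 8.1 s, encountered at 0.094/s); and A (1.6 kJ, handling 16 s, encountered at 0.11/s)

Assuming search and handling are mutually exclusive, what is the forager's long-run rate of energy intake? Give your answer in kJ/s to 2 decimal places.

0.49 kJ/s

R = (0.23×10 + 0.035×6 + 0.094×7.8 + 0.11×1.6) / (1 + 0.23×15 + 0.035×1.3 + 0.094×8.1 + 0.11×16) = 3.419/7.017 = 0.4873 kJ/s.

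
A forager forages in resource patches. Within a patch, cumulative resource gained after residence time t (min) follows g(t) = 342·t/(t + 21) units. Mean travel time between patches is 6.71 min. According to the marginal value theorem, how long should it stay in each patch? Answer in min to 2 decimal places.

Maximise g(t)/(T+t): set derivative to zero → g'(t)(T+t) = g(t).
g'(t) = 342·21/(t + 21)². Setting 342·21/(t+21)² = 342t/[(t+21)(6.71+t)] gives 21(6.71+t) = t(t+21), so t² = 21×6.71 = 140.9.
t* = √140.9 = 11.87 min.

11.87 min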